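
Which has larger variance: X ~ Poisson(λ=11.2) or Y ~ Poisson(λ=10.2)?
X has larger variance (11.2000 > 10.2000)

Compute the variance for each distribution:

X ~ Poisson(λ=11.2):
Var(X) = 11.2000

Y ~ Poisson(λ=10.2):
Var(Y) = 10.2000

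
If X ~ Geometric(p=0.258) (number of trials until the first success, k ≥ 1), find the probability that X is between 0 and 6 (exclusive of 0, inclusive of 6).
0.833113

We have X ~ Geometric(p=0.258) (number of trials until the first success, k ≥ 1).

To find P(0 < X ≤ 6), we use:
P(0 < X ≤ 6) = P(X ≤ 6) - P(X ≤ 0)
                 = F(6) - F(0)
                 = 0.833113 - 0.000000
                 = 0.833113

So there's approximately a 83.3% chance that X falls in this range.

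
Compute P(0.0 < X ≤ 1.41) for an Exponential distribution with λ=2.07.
0.945996

We have X ~ Exponential(λ=2.07).

To find P(0.0 < X ≤ 1.41), we use:
P(0.0 < X ≤ 1.41) = P(X ≤ 1.41) - P(X ≤ 0.0)
                 = F(1.41) - F(0.0)
                 = 0.945996 - 0.000000
                 = 0.945996

So there's approximately a 94.6% chance that X falls in this range.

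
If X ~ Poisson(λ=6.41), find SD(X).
2.5318

We have X ~ Poisson(λ=6.41).

For a Poisson distribution with λ=6.41:
σ = √Var(X) = 2.5318

The standard deviation is the square root of the variance.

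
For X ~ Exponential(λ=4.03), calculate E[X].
0.2481

We have X ~ Exponential(λ=4.03).

For an Exponential distribution with λ=4.03:
E[X] = 0.2481

This is the expected (average) value of X.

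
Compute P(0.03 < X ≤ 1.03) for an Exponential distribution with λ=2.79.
0.863218

We have X ~ Exponential(λ=2.79).

To find P(0.03 < X ≤ 1.03), we use:
P(0.03 < X ≤ 1.03) = P(X ≤ 1.03) - P(X ≤ 0.03)
                 = F(1.03) - F(0.03)
                 = 0.943510 - 0.080293
                 = 0.863218

So there's approximately a 86.3% chance that X falls in this range.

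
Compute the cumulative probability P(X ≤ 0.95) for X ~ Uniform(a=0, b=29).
0.032759

We have X ~ Uniform(a=0, b=29).

The CDF gives us P(X ≤ k).

Using the CDF:
P(X ≤ 0.95) = 0.032759

This means there's approximately a 3.3% chance that X is at most 0.95.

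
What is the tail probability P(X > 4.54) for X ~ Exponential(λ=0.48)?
0.113132

We have X ~ Exponential(λ=0.48).

P(X > 4.54) = 1 - P(X ≤ 4.54)
                = 1 - F(4.54)
                = 1 - 0.886868
                = 0.113132

So there's approximately a 11.3% chance that X exceeds 4.54.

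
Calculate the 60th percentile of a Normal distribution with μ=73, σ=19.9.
78.0416

We have X ~ Normal(μ=73, σ=19.9).

We want to find x such that P(X ≤ x) = 0.6.

This is the 60th percentile, which means 60% of values fall below this point.

Using the inverse CDF (quantile function):
x = F⁻¹(0.6) = 78.0416

Verification: P(X ≤ 78.0416) = 0.6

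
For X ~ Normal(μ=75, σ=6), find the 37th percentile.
73.0089

We have X ~ Normal(μ=75, σ=6).

We want to find x such that P(X ≤ x) = 0.37.

This is the 37th percentile, which means 37% of values fall below this point.

Using the inverse CDF (quantile function):
x = F⁻¹(0.37) = 73.0089

Verification: P(X ≤ 73.0089) = 0.37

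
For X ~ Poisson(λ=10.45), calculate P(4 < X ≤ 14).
0.869187

We have X ~ Poisson(λ=10.45).

To find P(4 < X ≤ 14), we use:
P(4 < X ≤ 14) = P(X ≤ 14) - P(X ≤ 4)
                 = F(14) - F(4)
                 = 0.890989 - 0.021802
                 = 0.869187

So there's approximately a 86.9% chance that X falls in this range.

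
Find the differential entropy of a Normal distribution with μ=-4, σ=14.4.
4.0862 nats

We have X ~ Normal(μ=-4, σ=14.4).

The differential entropy measures the uncertainty or information content of the distribution.

For a Normal distribution with μ=-4, σ=14.4:
h(X) = 4.0862 nats

(In bits, this would be 5.8951 bits.)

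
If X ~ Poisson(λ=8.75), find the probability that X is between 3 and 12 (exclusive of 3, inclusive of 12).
0.867897

We have X ~ Poisson(λ=8.75).

To find P(3 < X ≤ 12), we use:
P(3 < X ≤ 12) = P(X ≤ 12) - P(X ≤ 3)
                 = F(12) - F(3)
                 = 0.893201 - 0.025304
                 = 0.867897

So there's approximately a 86.8% chance that X falls in this range.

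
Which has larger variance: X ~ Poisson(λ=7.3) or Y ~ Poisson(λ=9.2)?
Y has larger variance (9.2000 > 7.3000)

Compute the variance for each distribution:

X ~ Poisson(λ=7.3):
Var(X) = 7.3000

Y ~ Poisson(λ=9.2):
Var(Y) = 9.2000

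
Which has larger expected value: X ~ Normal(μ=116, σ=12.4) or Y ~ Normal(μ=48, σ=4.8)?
X has larger mean (116.0000 > 48.0000)

Compute the expected value for each distribution:

X ~ Normal(μ=116, σ=12.4):
E[X] = 116.0000

Y ~ Normal(μ=48, σ=4.8):
E[Y] = 48.0000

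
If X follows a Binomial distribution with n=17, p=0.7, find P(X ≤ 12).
0.611310

We have X ~ Binomial(n=17, p=0.7).

The CDF gives us P(X ≤ k).

Using the CDF:
P(X ≤ 12) = 0.611310

This means there's approximately a 61.1% chance that X is at most 12.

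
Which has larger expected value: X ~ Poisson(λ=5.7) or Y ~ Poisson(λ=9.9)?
Y has larger mean (9.9000 > 5.7000)

Compute the expected value for each distribution:

X ~ Poisson(λ=5.7):
E[X] = 5.7000

Y ~ Poisson(λ=9.9):
E[Y] = 9.9000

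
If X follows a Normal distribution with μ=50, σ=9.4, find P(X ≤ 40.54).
0.157116

We have X ~ Normal(μ=50, σ=9.4).

The CDF gives us P(X ≤ k).

Using the CDF:
P(X ≤ 40.54) = 0.157116

This means there's approximately a 15.7% chance that X is at most 40.54.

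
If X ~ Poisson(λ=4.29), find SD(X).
2.0712

We have X ~ Poisson(λ=4.29).

For a Poisson distribution with λ=4.29:
σ = √Var(X) = 2.0712

The standard deviation is the square root of the variance.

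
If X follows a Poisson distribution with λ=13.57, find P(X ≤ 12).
0.402020

We have X ~ Poisson(λ=13.57).

The CDF gives us P(X ≤ k).

Using the CDF:
P(X ≤ 12) = 0.402020

This means there's approximately a 40.2% chance that X is at most 12.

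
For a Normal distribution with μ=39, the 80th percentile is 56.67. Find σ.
σ = 20.9952

For X ~ Normal(μ, σ), the p-th percentile satisfies x = μ + z_p × σ,
where z_p = Φ⁻¹(p) is the standard normal quantile.

Step 1: z_{0.8} = Φ⁻¹(0.8) = 0.8416

Step 2: Solve for σ:
56.67 = 39 + 0.8416 × σ
σ = (56.67 - 39) / 0.8416
σ = 17.67 / 0.8416
σ = 20.9952

Verification: μ + z × σ = 39 + 0.8416 × 20.9952 = 56.67 ✓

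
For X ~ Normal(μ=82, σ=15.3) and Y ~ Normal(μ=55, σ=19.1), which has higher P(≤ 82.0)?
Y has higher probability (P(Y ≤ 82.0) = 0.9213 > P(X ≤ 82.0) = 0.5000)

Compute P(≤ 82.0) for each distribution:

X ~ Normal(μ=82, σ=15.3):
P(X ≤ 82.0) = 0.5000

Y ~ Normal(μ=55, σ=19.1):
P(Y ≤ 82.0) = 0.9213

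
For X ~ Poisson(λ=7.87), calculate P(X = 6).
0.126072

We have X ~ Poisson(λ=7.87).

For a Poisson distribution, the PMF gives us the probability of each outcome.

Using the PMF formula:
P(X = 6) = 0.126072

Rounded to 4 decimal places: 0.1261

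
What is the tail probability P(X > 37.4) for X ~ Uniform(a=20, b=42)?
0.209091

We have X ~ Uniform(a=20, b=42).

P(X > 37.4) = 1 - P(X ≤ 37.4)
                = 1 - F(37.4)
                = 1 - 0.790909
                = 0.209091

So there's approximately a 20.9% chance that X exceeds 37.4.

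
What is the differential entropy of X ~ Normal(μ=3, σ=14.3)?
4.0792 nats

We have X ~ Normal(μ=3, σ=14.3).

The differential entropy measures the uncertainty or information content of the distribution.

For a Normal distribution with μ=3, σ=14.3:
h(X) = 4.0792 nats

(In bits, this would be 5.8850 bits.)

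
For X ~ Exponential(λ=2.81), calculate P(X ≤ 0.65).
0.839024

We have X ~ Exponential(λ=2.81).

The CDF gives us P(X ≤ k).

Using the CDF:
P(X ≤ 0.65) = 0.839024

This means there's approximately a 83.9% chance that X is at most 0.65.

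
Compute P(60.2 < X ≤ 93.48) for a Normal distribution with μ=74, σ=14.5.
0.739818

We have X ~ Normal(μ=74, σ=14.5).

To find P(60.2 < X ≤ 93.48), we use:
P(60.2 < X ≤ 93.48) = P(X ≤ 93.48) - P(X ≤ 60.2)
                 = F(93.48) - F(60.2)
                 = 0.910437 - 0.170618
                 = 0.739818

So there's approximately a 74.0% chance that X falls in this range.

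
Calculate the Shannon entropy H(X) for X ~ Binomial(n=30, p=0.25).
2.2783 nats

We have X ~ Binomial(n=30, p=0.25).

The Shannon entropy measures the uncertainty or information content of the distribution.

For a Binomial distribution with n=30, p=0.25:
H(X) = 2.2783 nats

(In bits, this would be 3.2869 bits.)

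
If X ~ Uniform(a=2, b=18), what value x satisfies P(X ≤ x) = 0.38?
8.0800

We have X ~ Uniform(a=2, b=18).

We want to find x such that P(X ≤ x) = 0.38.

This is the 38th percentile, which means 38% of values fall below this point.

Using the inverse CDF (quantile function):
x = F⁻¹(0.38) = 8.0800

Verification: P(X ≤ 8.0800) = 0.38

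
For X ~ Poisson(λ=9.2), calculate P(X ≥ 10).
0.438924

We have X ~ Poisson(λ=9.2).

For discrete distributions, P(X ≥ 10) = 1 - P(X ≤ 9).

P(X ≤ 9) = 0.561076
P(X ≥ 10) = 1 - 0.561076 = 0.438924

So there's approximately a 43.9% chance that X is at least 10.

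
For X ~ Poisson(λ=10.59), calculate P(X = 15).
0.045474

We have X ~ Poisson(λ=10.59).

For a Poisson distribution, the PMF gives us the probability of each outcome.

Using the PMF formula:
P(X = 15) = 0.045474

Rounded to 4 decimal places: 0.0455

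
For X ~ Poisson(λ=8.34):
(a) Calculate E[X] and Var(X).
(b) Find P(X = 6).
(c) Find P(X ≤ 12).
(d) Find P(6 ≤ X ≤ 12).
(a) E[X] = 8.3400, Var(X) = 8.3400
(b) P(X = 6) = 0.111596
(c) P(X ≤ 12) = 0.918432
(d) P(6 ≤ X ≤ 12) = 0.756396

We have X ~ Poisson(λ=8.34).

(a) Moments:
E[X] = 8.3400
Var(X) = 8.3400
σ = √Var(X) = 2.8879

(b) Point probability using PMF:
P(X = 6) = 0.111596

(c) Cumulative probability using CDF:
P(X ≤ 12) = F(12) = 0.918432

(d) Range probability:
P(6 ≤ X ≤ 12) = P(X ≤ 12) - P(X ≤ 5)
                   = F(12) - F(5)
                   = 0.918432 - 0.162036
                   = 0.756396

This means approximately 75.6% of outcomes fall in the interval [6, 12].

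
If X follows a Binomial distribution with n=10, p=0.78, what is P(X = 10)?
0.083358

We have X ~ Binomial(n=10, p=0.78).

For a Binomial distribution, the PMF gives us the probability of each outcome.

Using the PMF formula:
P(X = 10) = 0.083358

Rounded to 4 decimal places: 0.0834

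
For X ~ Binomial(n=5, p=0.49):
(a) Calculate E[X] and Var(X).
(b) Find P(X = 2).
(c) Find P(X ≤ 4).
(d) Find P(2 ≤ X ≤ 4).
(a) E[X] = 2.4500, Var(X) = 1.2495
(b) P(X = 2) = 0.318495
(c) P(X ≤ 4) = 0.971752
(d) P(2 ≤ X ≤ 4) = 0.771503

We have X ~ Binomial(n=5, p=0.49).

(a) Moments:
E[X] = 2.4500
Var(X) = 1.2495
σ = √Var(X) = 1.1178

(b) Point probability using PMF:
P(X = 2) = 0.318495

(c) Cumulative probability using CDF:
P(X ≤ 4) = F(4) = 0.971752

(d) Range probability:
P(2 ≤ X ≤ 4) = P(X ≤ 4) - P(X ≤ 1)
                   = F(4) - F(1)
                   = 0.971752 - 0.200250
                   = 0.771503

This means approximately 77.2% of outcomes fall in the interval [2, 4].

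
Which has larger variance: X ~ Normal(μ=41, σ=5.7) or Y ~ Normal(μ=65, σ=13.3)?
Y has larger variance (176.8900 > 32.4900)

Compute the variance for each distribution:

X ~ Normal(μ=41, σ=5.7):
Var(X) = 32.4900

Y ~ Normal(μ=65, σ=13.3):
Var(Y) = 176.8900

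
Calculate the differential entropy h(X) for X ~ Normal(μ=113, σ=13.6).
4.0290 nats

We have X ~ Normal(μ=113, σ=13.6).

The differential entropy measures the uncertainty or information content of the distribution.

For a Normal distribution with μ=113, σ=13.6:
h(X) = 4.0290 nats

(In bits, this would be 5.8126 bits.)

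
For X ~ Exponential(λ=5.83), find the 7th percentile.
0.0124

We have X ~ Exponential(λ=5.83).

We want to find x such that P(X ≤ x) = 0.07.

This is the 7th percentile, which means 7% of values fall below this point.

Using the inverse CDF (quantile function):
x = F⁻¹(0.07) = 0.0124

Verification: P(X ≤ 0.0124) = 0.07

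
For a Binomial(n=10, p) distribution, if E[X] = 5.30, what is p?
p = 0.53

For a Binomial(n, p) distribution:
E[X] = n × p

Given n = 10 and E[X] = 5.30:
5.30 = 10 × p
p = 5.30 / 10 = 0.53

Verification: Binomial(10, 0.53) has E[X] = 5.30 ✓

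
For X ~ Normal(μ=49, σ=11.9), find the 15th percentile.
36.6664

We have X ~ Normal(μ=49, σ=11.9).

We want to find x such that P(X ≤ x) = 0.15.

This is the 15th percentile, which means 15% of values fall below this point.

Using the inverse CDF (quantile function):
x = F⁻¹(0.15) = 36.6664

Verification: P(X ≤ 36.6664) = 0.15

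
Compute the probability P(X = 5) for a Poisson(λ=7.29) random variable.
0.117071

We have X ~ Poisson(λ=7.29).

For a Poisson distribution, the PMF gives us the probability of each outcome.

Using the PMF formula:
P(X = 5) = 0.117071

Rounded to 4 decimal places: 0.1171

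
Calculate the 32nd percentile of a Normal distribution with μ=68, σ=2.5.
66.8308

We have X ~ Normal(μ=68, σ=2.5).

We want to find x such that P(X ≤ x) = 0.32.

This is the 32nd percentile, which means 32% of values fall below this point.

Using the inverse CDF (quantile function):
x = F⁻¹(0.32) = 66.8308

Verification: P(X ≤ 66.8308) = 0.32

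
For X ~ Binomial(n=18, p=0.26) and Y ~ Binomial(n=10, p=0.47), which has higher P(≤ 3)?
X has higher probability (P(X ≤ 3) = 0.2728 > P(Y ≤ 3) = 0.2255)

Compute P(≤ 3) for each distribution:

X ~ Binomial(n=18, p=0.26):
P(X ≤ 3) = 0.2728

Y ~ Binomial(n=10, p=0.47):
P(Y ≤ 3) = 0.2255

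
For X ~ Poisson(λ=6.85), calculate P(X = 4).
0.097193

We have X ~ Poisson(λ=6.85).

For a Poisson distribution, the PMF gives us the probability of each outcome.

Using the PMF formula:
P(X = 4) = 0.097193

Rounded to 4 decimal places: 0.0972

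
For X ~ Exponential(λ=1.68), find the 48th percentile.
0.3892

We have X ~ Exponential(λ=1.68).

We want to find x such that P(X ≤ x) = 0.48.

This is the 48th percentile, which means 48% of values fall below this point.

Using the inverse CDF (quantile function):
x = F⁻¹(0.48) = 0.3892

Verification: P(X ≤ 0.3892) = 0.48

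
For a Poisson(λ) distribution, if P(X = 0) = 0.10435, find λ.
λ = 2.2600

For a Poisson(λ) distribution, the PMF at 0 is:
P(X = 0) = λ^0 e^(-λ) / 0! = e^(-λ)

Given P(X = 0) = 0.10435:
e^(-λ) = 0.10435
-λ = ln(0.10435)
λ = -ln(0.10435) = 2.2600

Verification: e^(-2.2600) = 0.10435 ✓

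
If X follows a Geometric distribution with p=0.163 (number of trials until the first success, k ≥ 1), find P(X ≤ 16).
0.941976

We have X ~ Geometric(p=0.163) (number of trials until the first success, k ≥ 1).

The CDF gives us P(X ≤ k).

Using the CDF:
P(X ≤ 16) = 0.941976

This means there's approximately a 94.2% chance that X is at most 16.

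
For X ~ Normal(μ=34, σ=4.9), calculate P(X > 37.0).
0.270188

We have X ~ Normal(μ=34, σ=4.9).

P(X > 37.0) = 1 - P(X ≤ 37.0)
                = 1 - F(37.0)
                = 1 - 0.729812
                = 0.270188

So there's approximately a 27.0% chance that X exceeds 37.0.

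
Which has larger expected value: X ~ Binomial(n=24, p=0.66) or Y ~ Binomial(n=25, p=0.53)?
X has larger mean (15.8400 > 13.2500)

Compute the expected value for each distribution:

X ~ Binomial(n=24, p=0.66):
E[X] = 15.8400

Y ~ Binomial(n=25, p=0.53):
E[Y] = 13.2500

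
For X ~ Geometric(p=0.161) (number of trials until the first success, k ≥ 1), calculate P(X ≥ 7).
0.348796

We have X ~ Geometric(p=0.161) (number of trials until the first success, k ≥ 1).

For discrete distributions, P(X ≥ 7) = 1 - P(X ≤ 6).

P(X ≤ 6) = 0.651204
P(X ≥ 7) = 1 - 0.651204 = 0.348796

So there's approximately a 34.9% chance that X is at least 7.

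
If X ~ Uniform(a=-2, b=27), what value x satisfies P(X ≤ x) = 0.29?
6.4100

We have X ~ Uniform(a=-2, b=27).

We want to find x such that P(X ≤ x) = 0.29.

This is the 29th percentile, which means 29% of values fall below this point.

Using the inverse CDF (quantile function):
x = F⁻¹(0.29) = 6.4100

Verification: P(X ≤ 6.4100) = 0.29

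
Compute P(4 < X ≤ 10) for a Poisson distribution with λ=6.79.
0.722688

We have X ~ Poisson(λ=6.79).

To find P(4 < X ≤ 10), we use:
P(4 < X ≤ 10) = P(X ≤ 10) - P(X ≤ 4)
                 = F(10) - F(4)
                 = 0.915713 - 0.193025
                 = 0.722688

So there's approximately a 72.3% chance that X falls in this range.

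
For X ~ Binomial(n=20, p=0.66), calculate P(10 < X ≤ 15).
0.759369

We have X ~ Binomial(n=20, p=0.66).

To find P(10 < X ≤ 15), we use:
P(10 < X ≤ 15) = P(X ≤ 15) - P(X ≤ 10)
                 = F(15) - F(10)
                 = 0.862554 - 0.103185
                 = 0.759369

So there's approximately a 75.9% chance that X falls in this range.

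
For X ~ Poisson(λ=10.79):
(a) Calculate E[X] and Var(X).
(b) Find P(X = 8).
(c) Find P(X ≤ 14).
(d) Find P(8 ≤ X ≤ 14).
(a) E[X] = 10.7900, Var(X) = 10.7900
(b) P(X = 8) = 0.093889
(c) P(X ≤ 14) = 0.868880
(d) P(8 ≤ X ≤ 14) = 0.711602

We have X ~ Poisson(λ=10.79).

(a) Moments:
E[X] = 10.7900
Var(X) = 10.7900
σ = √Var(X) = 3.2848

(b) Point probability using PMF:
P(X = 8) = 0.093889

(c) Cumulative probability using CDF:
P(X ≤ 14) = F(14) = 0.868880

(d) Range probability:
P(8 ≤ X ≤ 14) = P(X ≤ 14) - P(X ≤ 7)
                   = F(14) - F(7)
                   = 0.868880 - 0.157278
                   = 0.711602

This means approximately 71.2% of outcomes fall in the interval [8, 14].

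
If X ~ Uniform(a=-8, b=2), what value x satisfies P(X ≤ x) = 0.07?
-7.3000

We have X ~ Uniform(a=-8, b=2).

We want to find x such that P(X ≤ x) = 0.07.

This is the 7th percentile, which means 7% of values fall below this point.

Using the inverse CDF (quantile function):
x = F⁻¹(0.07) = -7.3000

Verification: P(X ≤ -7.3000) = 0.07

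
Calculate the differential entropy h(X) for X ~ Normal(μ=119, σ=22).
4.5100 nats

We have X ~ Normal(μ=119, σ=22).

The differential entropy measures the uncertainty or information content of the distribution.

For a Normal distribution with μ=119, σ=22:
h(X) = 4.5100 nats

(In bits, this would be 6.5065 bits.)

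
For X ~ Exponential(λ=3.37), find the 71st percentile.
0.3673

We have X ~ Exponential(λ=3.37).

We want to find x such that P(X ≤ x) = 0.71.

This is the 71st percentile, which means 71% of values fall below this point.

Using the inverse CDF (quantile function):
x = F⁻¹(0.71) = 0.3673

Verification: P(X ≤ 0.3673) = 0.71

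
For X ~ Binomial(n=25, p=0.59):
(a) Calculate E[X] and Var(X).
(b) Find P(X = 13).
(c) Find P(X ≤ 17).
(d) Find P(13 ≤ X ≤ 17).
(a) E[X] = 14.7500, Var(X) = 6.0475
(b) P(X = 13) = 0.123172
(c) P(X ≤ 17) = 0.869157
(d) P(13 ≤ X ≤ 17) = 0.689471

We have X ~ Binomial(n=25, p=0.59).

(a) Moments:
E[X] = 14.7500
Var(X) = 6.0475
σ = √Var(X) = 2.4592

(b) Point probability using PMF:
P(X = 13) = 0.123172

(c) Cumulative probability using CDF:
P(X ≤ 17) = F(17) = 0.869157

(d) Range probability:
P(13 ≤ X ≤ 17) = P(X ≤ 17) - P(X ≤ 12)
                   = F(17) - F(12)
                   = 0.869157 - 0.179686
                   = 0.689471

This means approximately 68.9% of outcomes fall in the interval [13, 17].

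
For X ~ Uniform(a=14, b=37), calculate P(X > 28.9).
0.352174

We have X ~ Uniform(a=14, b=37).

P(X > 28.9) = 1 - P(X ≤ 28.9)
                = 1 - F(28.9)
                = 1 - 0.647826
                = 0.352174

So there's approximately a 35.2% chance that X exceeds 28.9.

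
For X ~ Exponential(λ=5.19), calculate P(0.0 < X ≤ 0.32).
0.810013

We have X ~ Exponential(λ=5.19).

To find P(0.0 < X ≤ 0.32), we use:
P(0.0 < X ≤ 0.32) = P(X ≤ 0.32) - P(X ≤ 0.0)
                 = F(0.32) - F(0.0)
                 = 0.810013 - 0.000000
                 = 0.810013

So there's approximately a 81.0% chance that X falls in this range.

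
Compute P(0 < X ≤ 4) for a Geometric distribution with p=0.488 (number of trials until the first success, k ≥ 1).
0.931281

We have X ~ Geometric(p=0.488) (number of trials until the first success, k ≥ 1).

To find P(0 < X ≤ 4), we use:
P(0 < X ≤ 4) = P(X ≤ 4) - P(X ≤ 0)
                 = F(4) - F(0)
                 = 0.931281 - 0.000000
                 = 0.931281

So there's approximately a 93.1% chance that X falls in this range.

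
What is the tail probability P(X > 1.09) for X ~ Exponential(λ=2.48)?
0.066991

We have X ~ Exponential(λ=2.48).

P(X > 1.09) = 1 - P(X ≤ 1.09)
                = 1 - F(1.09)
                = 1 - 0.933009
                = 0.066991

So there's approximately a 6.7% chance that X exceeds 1.09.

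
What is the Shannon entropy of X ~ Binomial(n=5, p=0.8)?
1.2430 nats

We have X ~ Binomial(n=5, p=0.8).

The Shannon entropy measures the uncertainty or information content of the distribution.

For a Binomial distribution with n=5, p=0.8:
H(X) = 1.2430 nats

(In bits, this would be 1.7933 bits.)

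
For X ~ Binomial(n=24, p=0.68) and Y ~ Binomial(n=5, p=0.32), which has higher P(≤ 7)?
Y has higher probability (P(Y ≤ 7) = 1.0000 > P(X ≤ 7) = 0.0001)

Compute P(≤ 7) for each distribution:

X ~ Binomial(n=24, p=0.68):
P(X ≤ 7) = 0.0001

Y ~ Binomial(n=5, p=0.32):
P(Y ≤ 7) = 1.0000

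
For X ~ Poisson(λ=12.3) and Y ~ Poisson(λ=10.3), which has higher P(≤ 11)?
Y has higher probability (P(Y ≤ 11) = 0.6622 > P(X ≤ 11) = 0.4278)

Compute P(≤ 11) for each distribution:

X ~ Poisson(λ=12.3):
P(X ≤ 11) = 0.4278

Y ~ Poisson(λ=10.3):
P(Y ≤ 11) = 0.6622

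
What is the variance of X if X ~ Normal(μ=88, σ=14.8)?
219.0400

We have X ~ Normal(μ=88, σ=14.8).

For a Normal distribution with μ=88, σ=14.8:
Var(X) = 219.0400

The variance measures the spread of the distribution around the mean.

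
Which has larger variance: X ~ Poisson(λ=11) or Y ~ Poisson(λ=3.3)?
X has larger variance (11.0000 > 3.3000)

Compute the variance for each distribution:

X ~ Poisson(λ=11):
Var(X) = 11.0000

Y ~ Poisson(λ=3.3):
Var(Y) = 3.3000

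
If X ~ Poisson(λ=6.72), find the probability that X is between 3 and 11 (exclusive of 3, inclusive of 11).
0.860724

We have X ~ Poisson(λ=6.72).

To find P(3 < X ≤ 11), we use:
P(3 < X ≤ 11) = P(X ≤ 11) - P(X ≤ 3)
                 = F(11) - F(3)
                 = 0.958305 - 0.097581
                 = 0.860724

So there's approximately a 86.1% chance that X falls in this range.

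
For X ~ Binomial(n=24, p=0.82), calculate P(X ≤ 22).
0.946460

We have X ~ Binomial(n=24, p=0.82).

The CDF gives us P(X ≤ k).

Using the CDF:
P(X ≤ 22) = 0.946460

This means there's approximately a 94.6% chance that X is at most 22.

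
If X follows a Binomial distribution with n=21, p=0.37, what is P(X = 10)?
0.105242

We have X ~ Binomial(n=21, p=0.37).

For a Binomial distribution, the PMF gives us the probability of each outcome.

Using the PMF formula:
P(X = 10) = 0.105242

Rounded to 4 decimal places: 0.1052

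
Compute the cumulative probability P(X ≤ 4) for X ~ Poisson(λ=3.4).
0.744182

We have X ~ Poisson(λ=3.4).

The CDF gives us P(X ≤ k).

Using the CDF:
P(X ≤ 4) = 0.744182

This means there's approximately a 74.4% chance that X is at most 4.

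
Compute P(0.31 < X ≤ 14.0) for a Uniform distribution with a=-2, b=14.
0.855625

We have X ~ Uniform(a=-2, b=14).

To find P(0.31 < X ≤ 14.0), we use:
P(0.31 < X ≤ 14.0) = P(X ≤ 14.0) - P(X ≤ 0.31)
                 = F(14.0) - F(0.31)
                 = 1.000000 - 0.144375
                 = 0.855625

So there's approximately a 85.6% chance that X falls in this range.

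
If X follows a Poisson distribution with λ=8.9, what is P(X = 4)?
0.035656

We have X ~ Poisson(λ=8.9).

For a Poisson distribution, the PMF gives us the probability of each outcome.

Using the PMF formula:
P(X = 4) = 0.035656

Rounded to 4 decimal places: 0.0357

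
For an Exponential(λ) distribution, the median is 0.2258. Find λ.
λ = 3.0697

For X ~ Exponential(λ), the CDF is F(x) = 1 - e^(-λx).
The median m satisfies F(m) = 0.5:
1 - e^(-λm) = 0.5
e^(-λm) = 0.5
λm = ln(2)
m = ln(2) / λ

Given m = 0.2258:
λ = ln(2) / 0.2258 = 0.693147 / 0.2258 = 3.0697

Verification: ln(2) / 3.0697 = 0.2258 ✓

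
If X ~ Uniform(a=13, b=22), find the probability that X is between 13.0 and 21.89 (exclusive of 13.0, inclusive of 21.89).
0.987778

We have X ~ Uniform(a=13, b=22).

To find P(13.0 < X ≤ 21.89), we use:
P(13.0 < X ≤ 21.89) = P(X ≤ 21.89) - P(X ≤ 13.0)
                 = F(21.89) - F(13.0)
                 = 0.987778 - 0.000000
                 = 0.987778

So there's approximately a 98.8% chance that X falls in this range.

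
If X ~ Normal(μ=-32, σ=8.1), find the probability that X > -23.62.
0.150435

We have X ~ Normal(μ=-32, σ=8.1).

P(X > -23.62) = 1 - P(X ≤ -23.62)
                = 1 - F(-23.62)
                = 1 - 0.849565
                = 0.150435

So there's approximately a 15.0% chance that X exceeds -23.62.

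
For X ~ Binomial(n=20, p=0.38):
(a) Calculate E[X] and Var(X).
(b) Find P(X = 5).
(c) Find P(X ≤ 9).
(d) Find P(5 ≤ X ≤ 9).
(a) E[X] = 7.6000, Var(X) = 4.7120
(b) P(X = 5) = 0.094458
(c) P(X ≤ 9) = 0.810318
(d) P(5 ≤ X ≤ 9) = 0.737706

We have X ~ Binomial(n=20, p=0.38).

(a) Moments:
E[X] = 7.6000
Var(X) = 4.7120
σ = √Var(X) = 2.1707

(b) Point probability using PMF:
P(X = 5) = 0.094458

(c) Cumulative probability using CDF:
P(X ≤ 9) = F(9) = 0.810318

(d) Range probability:
P(5 ≤ X ≤ 9) = P(X ≤ 9) - P(X ≤ 4)
                   = F(9) - F(4)
                   = 0.810318 - 0.072612
                   = 0.737706

This means approximately 73.8% of outcomes fall in the interval [5, 9].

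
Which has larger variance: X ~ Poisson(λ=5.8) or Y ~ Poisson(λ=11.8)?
Y has larger variance (11.8000 > 5.8000)

Compute the variance for each distribution:

X ~ Poisson(λ=5.8):
Var(X) = 5.8000

Y ~ Poisson(λ=11.8):
Var(Y) = 11.8000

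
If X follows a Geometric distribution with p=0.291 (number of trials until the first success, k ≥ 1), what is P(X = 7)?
0.036963

We have X ~ Geometric(p=0.291) (number of trials until the first success, k ≥ 1).

For a Geometric distribution, the PMF gives us the probability of each outcome.

Using the PMF formula:
P(X = 7) = 0.036963

Rounded to 4 decimal places: 0.0370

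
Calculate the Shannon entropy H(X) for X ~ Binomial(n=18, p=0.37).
2.1341 nats

We have X ~ Binomial(n=18, p=0.37).

The Shannon entropy measures the uncertainty or information content of the distribution.

For a Binomial distribution with n=18, p=0.37:
H(X) = 2.1341 nats

(In bits, this would be 3.0789 bits.)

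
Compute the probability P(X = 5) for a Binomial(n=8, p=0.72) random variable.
0.237862

We have X ~ Binomial(n=8, p=0.72).

For a Binomial distribution, the PMF gives us the probability of each outcome.

Using the PMF formula:
P(X = 5) = 0.237862

Rounded to 4 decimal places: 0.2379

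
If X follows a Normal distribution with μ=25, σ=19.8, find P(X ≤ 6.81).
0.179130

We have X ~ Normal(μ=25, σ=19.8).

The CDF gives us P(X ≤ k).

Using the CDF:
P(X ≤ 6.81) = 0.179130

This means there's approximately a 17.9% chance that X is at most 6.81.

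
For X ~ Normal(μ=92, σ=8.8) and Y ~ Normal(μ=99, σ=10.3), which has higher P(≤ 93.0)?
X has higher probability (P(X ≤ 93.0) = 0.5452 > P(Y ≤ 93.0) = 0.2801)

Compute P(≤ 93.0) for each distribution:

X ~ Normal(μ=92, σ=8.8):
P(X ≤ 93.0) = 0.5452

Y ~ Normal(μ=99, σ=10.3):
P(Y ≤ 93.0) = 0.2801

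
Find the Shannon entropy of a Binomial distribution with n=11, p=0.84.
1.5709 nats

We have X ~ Binomial(n=11, p=0.84).

The Shannon entropy measures the uncertainty or information content of the distribution.

For a Binomial distribution with n=11, p=0.84:
H(X) = 1.5709 nats

(In bits, this would be 2.2663 bits.)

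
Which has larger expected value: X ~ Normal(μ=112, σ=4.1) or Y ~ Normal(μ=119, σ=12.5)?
Y has larger mean (119.0000 > 112.0000)

Compute the expected value for each distribution:

X ~ Normal(μ=112, σ=4.1):
E[X] = 112.0000

Y ~ Normal(μ=119, σ=12.5):
E[Y] = 119.0000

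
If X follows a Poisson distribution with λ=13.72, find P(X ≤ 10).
0.194989

We have X ~ Poisson(λ=13.72).

The CDF gives us P(X ≤ k).

Using the CDF:
P(X ≤ 10) = 0.194989

This means there's approximately a 19.5% chance that X is at most 10.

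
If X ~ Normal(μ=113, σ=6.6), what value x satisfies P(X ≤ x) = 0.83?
119.2975

We have X ~ Normal(μ=113, σ=6.6).

We want to find x such that P(X ≤ x) = 0.83.

This is the 83rd percentile, which means 83% of values fall below this point.

Using the inverse CDF (quantile function):
x = F⁻¹(0.83) = 119.2975

Verification: P(X ≤ 119.2975) = 0.83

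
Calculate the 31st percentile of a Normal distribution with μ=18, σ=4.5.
15.7687

We have X ~ Normal(μ=18, σ=4.5).

We want to find x such that P(X ≤ x) = 0.31.

This is the 31st percentile, which means 31% of values fall below this point.

Using the inverse CDF (quantile function):
x = F⁻¹(0.31) = 15.7687

Verification: P(X ≤ 15.7687) = 0.31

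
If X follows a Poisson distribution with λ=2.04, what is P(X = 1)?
0.265259

We have X ~ Poisson(λ=2.04).

For a Poisson distribution, the PMF gives us the probability of each outcome.

Using the PMF formula:
P(X = 1) = 0.265259

Rounded to 4 decimal places: 0.2653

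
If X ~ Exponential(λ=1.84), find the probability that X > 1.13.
0.125030

We have X ~ Exponential(λ=1.84).

P(X > 1.13) = 1 - P(X ≤ 1.13)
                = 1 - F(1.13)
                = 1 - 0.874970
                = 0.125030

So there's approximately a 12.5% chance that X exceeds 1.13.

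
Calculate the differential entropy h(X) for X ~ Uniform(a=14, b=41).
3.2958 nats

We have X ~ Uniform(a=14, b=41).

The differential entropy measures the uncertainty or information content of the distribution.

For a Uniform distribution with a=14, b=41:
h(X) = 3.2958 nats

(In bits, this would be 4.7549 bits.)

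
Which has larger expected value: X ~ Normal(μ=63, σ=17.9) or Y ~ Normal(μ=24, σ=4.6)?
X has larger mean (63.0000 > 24.0000)

Compute the expected value for each distribution:

X ~ Normal(μ=63, σ=17.9):
E[X] = 63.0000

Y ~ Normal(μ=24, σ=4.6):
E[Y] = 24.0000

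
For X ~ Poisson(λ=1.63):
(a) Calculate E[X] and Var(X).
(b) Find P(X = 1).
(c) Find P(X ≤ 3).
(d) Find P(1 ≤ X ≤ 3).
(a) E[X] = 1.6300, Var(X) = 1.6300
(b) P(X = 1) = 0.319365
(c) P(X ≤ 3) = 0.916998
(d) P(1 ≤ X ≤ 3) = 0.721068

We have X ~ Poisson(λ=1.63).

(a) Moments:
E[X] = 1.6300
Var(X) = 1.6300
σ = √Var(X) = 1.2767

(b) Point probability using PMF:
P(X = 1) = 0.319365

(c) Cumulative probability using CDF:
P(X ≤ 3) = F(3) = 0.916998

(d) Range probability:
P(1 ≤ X ≤ 3) = P(X ≤ 3) - P(X ≤ 0)
                   = F(3) - F(0)
                   = 0.916998 - 0.195930
                   = 0.721068

This means approximately 72.1% of outcomes fall in the interval [1, 3].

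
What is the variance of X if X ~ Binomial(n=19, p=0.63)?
4.4289

We have X ~ Binomial(n=19, p=0.63).

For a Binomial distribution with n=19, p=0.63:
Var(X) = 4.4289

The variance measures the spread of the distribution around the mean.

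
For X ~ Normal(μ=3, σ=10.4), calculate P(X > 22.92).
0.027722

We have X ~ Normal(μ=3, σ=10.4).

P(X > 22.92) = 1 - P(X ≤ 22.92)
                = 1 - F(22.92)
                = 1 - 0.972278
                = 0.027722

So there's approximately a 2.8% chance that X exceeds 22.92.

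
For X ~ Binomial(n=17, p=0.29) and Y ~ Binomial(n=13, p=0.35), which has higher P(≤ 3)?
Y has higher probability (P(Y ≤ 3) = 0.2783 > P(X ≤ 3) = 0.2279)

Compute P(≤ 3) for each distribution:

X ~ Binomial(n=17, p=0.29):
P(X ≤ 3) = 0.2279

Y ~ Binomial(n=13, p=0.35):
P(Y ≤ 3) = 0.2783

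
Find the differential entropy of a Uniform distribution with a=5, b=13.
2.0794 nats

We have X ~ Uniform(a=5, b=13).

The differential entropy measures the uncertainty or information content of the distribution.

For a Uniform distribution with a=5, b=13:
h(X) = 2.0794 nats

(In bits, this would be 3.0000 bits.)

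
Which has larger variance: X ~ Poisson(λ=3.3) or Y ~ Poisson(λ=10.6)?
Y has larger variance (10.6000 > 3.3000)

Compute the variance for each distribution:

X ~ Poisson(λ=3.3):
Var(X) = 3.3000

Y ~ Poisson(λ=10.6):
Var(Y) = 10.6000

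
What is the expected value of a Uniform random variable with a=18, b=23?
20.5000

We have X ~ Uniform(a=18, b=23).

For a Uniform distribution with a=18, b=23:
E[X] = 20.5000

This is the expected (average) value of X.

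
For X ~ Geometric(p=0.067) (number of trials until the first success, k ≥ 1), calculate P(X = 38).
0.005149

We have X ~ Geometric(p=0.067) (number of trials until the first success, k ≥ 1).

For a Geometric distribution, the PMF gives us the probability of each outcome.

Using the PMF formula:
P(X = 38) = 0.005149

Rounded to 4 decimal places: 0.0051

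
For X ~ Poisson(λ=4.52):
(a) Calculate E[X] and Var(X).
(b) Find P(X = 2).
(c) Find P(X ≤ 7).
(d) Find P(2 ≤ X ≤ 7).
(a) E[X] = 4.5200, Var(X) = 4.5200
(b) P(X = 2) = 0.111234
(c) P(X ≤ 7) = 0.911757
(d) P(2 ≤ X ≤ 7) = 0.851650

We have X ~ Poisson(λ=4.52).

(a) Moments:
E[X] = 4.5200
Var(X) = 4.5200
σ = √Var(X) = 2.1260

(b) Point probability using PMF:
P(X = 2) = 0.111234

(c) Cumulative probability using CDF:
P(X ≤ 7) = F(7) = 0.911757

(d) Range probability:
P(2 ≤ X ≤ 7) = P(X ≤ 7) - P(X ≤ 1)
                   = F(7) - F(1)
                   = 0.911757 - 0.060107
                   = 0.851650

This means approximately 85.2% of outcomes fall in the interval [2, 7].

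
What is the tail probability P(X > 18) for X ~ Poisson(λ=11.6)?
0.028183

We have X ~ Poisson(λ=11.6).

P(X > 18) = 1 - P(X ≤ 18)
                = 1 - F(18)
                = 1 - 0.971817
                = 0.028183

So there's approximately a 2.8% chance that X exceeds 18.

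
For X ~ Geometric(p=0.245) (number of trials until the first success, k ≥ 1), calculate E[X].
4.0816

We have X ~ Geometric(p=0.245) (number of trials until the first success, k ≥ 1).

For a Geometric distribution with p=0.245 (number of trials until the first success, k ≥ 1):
E[X] = 4.0816

This is the expected (average) value of X.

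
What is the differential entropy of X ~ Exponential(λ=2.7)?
0.0067 nats

We have X ~ Exponential(λ=2.7).

The differential entropy measures the uncertainty or information content of the distribution.

For an Exponential distribution with λ=2.7:
h(X) = 0.0067 nats

(In bits, this would be 0.0097 bits.)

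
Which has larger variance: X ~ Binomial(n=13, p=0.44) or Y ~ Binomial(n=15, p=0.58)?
Y has larger variance (3.6540 > 3.2032)

Compute the variance for each distribution:

X ~ Binomial(n=13, p=0.44):
Var(X) = 3.2032

Y ~ Binomial(n=15, p=0.58):
Var(Y) = 3.6540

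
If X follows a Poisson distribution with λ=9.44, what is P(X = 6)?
0.078120

We have X ~ Poisson(λ=9.44).

For a Poisson distribution, the PMF gives us the probability of each outcome.

Using the PMF formula:
P(X = 6) = 0.078120

Rounded to 4 decimal places: 0.0781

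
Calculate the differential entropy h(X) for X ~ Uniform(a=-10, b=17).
3.2958 nats

We have X ~ Uniform(a=-10, b=17).

The differential entropy measures the uncertainty or information content of the distribution.

For a Uniform distribution with a=-10, b=17:
h(X) = 3.2958 nats

(In bits, this would be 4.7549 bits.)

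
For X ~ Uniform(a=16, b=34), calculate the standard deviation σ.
5.1962

We have X ~ Uniform(a=16, b=34).

For a Uniform distribution with a=16, b=34:
σ = √Var(X) = 5.1962

The standard deviation is the square root of the variance.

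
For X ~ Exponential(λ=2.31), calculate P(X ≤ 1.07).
0.915559

We have X ~ Exponential(λ=2.31).

The CDF gives us P(X ≤ k).

Using the CDF:
P(X ≤ 1.07) = 0.915559

This means there's approximately a 91.6% chance that X is at most 1.07.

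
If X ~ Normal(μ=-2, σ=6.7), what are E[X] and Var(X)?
E[X] = -2.0000, Var(X) = 44.8900

We have X ~ Normal(μ=-2, σ=6.7).

For a Normal distribution with μ=-2, σ=6.7:

Expected value:
E[X] = -2.0000

Variance:
Var(X) = 44.8900

Standard deviation:
σ = √Var(X) = 6.7000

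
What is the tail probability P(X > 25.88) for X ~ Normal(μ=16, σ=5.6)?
0.038842

We have X ~ Normal(μ=16, σ=5.6).

P(X > 25.88) = 1 - P(X ≤ 25.88)
                = 1 - F(25.88)
                = 1 - 0.961158
                = 0.038842

So there's approximately a 3.9% chance that X exceeds 25.88.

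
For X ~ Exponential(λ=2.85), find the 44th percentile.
0.2034

We have X ~ Exponential(λ=2.85).

We want to find x such that P(X ≤ x) = 0.44.

This is the 44th percentile, which means 44% of values fall below this point.

Using the inverse CDF (quantile function):
x = F⁻¹(0.44) = 0.2034

Verification: P(X ≤ 0.2034) = 0.44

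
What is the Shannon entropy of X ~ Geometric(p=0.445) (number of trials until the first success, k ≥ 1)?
1.5440 nats

We have X ~ Geometric(p=0.445) (number of trials until the first success, k ≥ 1).

The Shannon entropy measures the uncertainty or information content of the distribution.

For a Geometric distribution with p=0.445 (number of trials until the first success, k ≥ 1):
H(X) = 1.5440 nats

(In bits, this would be 2.2275 bits.)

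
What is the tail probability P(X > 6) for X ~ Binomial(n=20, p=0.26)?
0.246700

We have X ~ Binomial(n=20, p=0.26).

P(X > 6) = 1 - P(X ≤ 6)
                = 1 - F(6)
                = 1 - 0.753300
                = 0.246700

So there's approximately a 24.7% chance that X exceeds 6.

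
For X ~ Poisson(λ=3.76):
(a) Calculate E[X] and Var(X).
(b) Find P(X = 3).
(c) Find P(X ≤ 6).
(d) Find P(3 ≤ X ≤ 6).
(a) E[X] = 3.7600, Var(X) = 3.7600
(b) P(X = 3) = 0.206284
(c) P(X ≤ 6) = 0.912806
(d) P(3 ≤ X ≤ 6) = 0.637388

We have X ~ Poisson(λ=3.76).

(a) Moments:
E[X] = 3.7600
Var(X) = 3.7600
σ = √Var(X) = 1.9391

(b) Point probability using PMF:
P(X = 3) = 0.206284

(c) Cumulative probability using CDF:
P(X ≤ 6) = F(6) = 0.912806

(d) Range probability:
P(3 ≤ X ≤ 6) = P(X ≤ 6) - P(X ≤ 2)
                   = F(6) - F(2)
                   = 0.912806 - 0.275419
                   = 0.637388

This means approximately 63.7% of outcomes fall in the interval [3, 6].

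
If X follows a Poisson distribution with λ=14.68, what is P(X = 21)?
0.026149

We have X ~ Poisson(λ=14.68).

For a Poisson distribution, the PMF gives us the probability of each outcome.

Using the PMF formula:
P(X = 21) = 0.026149

Rounded to 4 decimal places: 0.0261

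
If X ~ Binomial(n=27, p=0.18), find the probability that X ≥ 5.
0.550116

We have X ~ Binomial(n=27, p=0.18).

For discrete distributions, P(X ≥ 5) = 1 - P(X ≤ 4).

P(X ≤ 4) = 0.449884
P(X ≥ 5) = 1 - 0.449884 = 0.550116

So there's approximately a 55.0% chance that X is at least 5.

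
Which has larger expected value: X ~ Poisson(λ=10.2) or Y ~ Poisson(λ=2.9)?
X has larger mean (10.2000 > 2.9000)

Compute the expected value for each distribution:

X ~ Poisson(λ=10.2):
E[X] = 10.2000

Y ~ Poisson(λ=2.9):
E[Y] = 2.9000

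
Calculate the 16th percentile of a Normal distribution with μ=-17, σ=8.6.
-25.5523

We have X ~ Normal(μ=-17, σ=8.6).

We want to find x such that P(X ≤ x) = 0.16.

This is the 16th percentile, which means 16% of values fall below this point.

Using the inverse CDF (quantile function):
x = F⁻¹(0.16) = -25.5523

Verification: P(X ≤ -25.5523) = 0.16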